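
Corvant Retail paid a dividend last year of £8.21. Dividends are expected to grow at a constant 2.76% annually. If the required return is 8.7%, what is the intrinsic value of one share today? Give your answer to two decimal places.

Gordon growth model: P₀ = D₁/(r − g). D₁ = 8.21 × (1 + 0.0276) = 8.4366.
P₀ = 8.4366 / (0.087 − 0.0276) = 8.4366 / 0.0594 = 142.0302

£142.03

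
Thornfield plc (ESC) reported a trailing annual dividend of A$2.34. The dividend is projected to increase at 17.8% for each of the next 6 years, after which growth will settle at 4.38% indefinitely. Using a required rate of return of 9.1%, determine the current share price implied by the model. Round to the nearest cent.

A$100.52

Two-stage DDM. Project D₁…D_6 at 0.178, terminal growth 0.0438, discount at r = 0.091.
D_1 = 2.7565
D_2 = 3.2472
D_3 = 3.8252
D_4 = 4.5061
D_5 = 5.3081
D_6 = 6.2530
Terminal value at t=6: TV = D_7/(r−g) = 6.5269/(0.091−0.0438) = 138.2811
P₀ = 2.7565/(1+0.091)^1 + 3.2472/(1+0.091)^2 + 3.8252/(1+0.091)^3 + 4.5061/(1+0.091)^4 + 5.3081/(1+0.091)^5 + 6.2530/(1+0.091)^6 + 138.2811/(1+0.091)^6 = 100.5231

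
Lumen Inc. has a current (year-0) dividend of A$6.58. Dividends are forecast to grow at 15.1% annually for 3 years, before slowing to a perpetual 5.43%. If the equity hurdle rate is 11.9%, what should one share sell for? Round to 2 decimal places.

Two-stage DDM. Project D₁…D_3 at 0.151, terminal growth 0.0543, discount at r = 0.119.
D_1 = 7.5736
D_2 = 8.7172
D_3 = 10.0335
Terminal value at t=3: TV = D_4/(r−g) = 10.5783/(0.119−0.0543) = 163.4978
P₀ = 7.5736/(1+0.119)^1 + 8.7172/(1+0.119)^2 + 10.0335/(1+0.119)^3 + 163.4978/(1+0.119)^3 = 137.5774

A$137.58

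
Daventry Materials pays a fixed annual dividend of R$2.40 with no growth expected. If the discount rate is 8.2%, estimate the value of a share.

R$29.27

Zero-growth DDM (perpetuity): P₀ = D/r = 2.40 / 0.082 = 29.2683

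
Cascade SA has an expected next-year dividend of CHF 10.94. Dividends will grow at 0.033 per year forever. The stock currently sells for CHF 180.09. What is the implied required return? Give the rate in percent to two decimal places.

Rearranging the constant-growth DDM: r = D₁/P₀ + g.
r = 10.9400 / 180.09 + 0.033 = 0.06075 + 0.033 = 0.09375

9.37%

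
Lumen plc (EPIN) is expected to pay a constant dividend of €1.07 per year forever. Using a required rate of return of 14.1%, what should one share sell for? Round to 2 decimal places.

€7.59

Zero-growth DDM (perpetuity): P₀ = D/r = 1.07 / 0.141 = 7.5887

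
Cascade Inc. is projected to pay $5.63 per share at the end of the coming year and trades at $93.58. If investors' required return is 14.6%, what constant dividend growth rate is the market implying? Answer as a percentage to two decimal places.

From P₀ = D₁/(r − g), the implied growth is g = r − D₁/P₀.
g = 0.146 − 5.63/93.58 = 0.146 − 0.06016 = 0.08584

8.58%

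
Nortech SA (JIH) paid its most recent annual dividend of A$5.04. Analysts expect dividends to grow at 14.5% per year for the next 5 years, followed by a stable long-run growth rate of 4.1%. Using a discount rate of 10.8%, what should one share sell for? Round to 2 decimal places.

Two-stage DDM. Project D₁…D_5 at 0.145, terminal growth 0.041, discount at r = 0.108.
D_1 = 5.7708
D_2 = 6.6076
D_3 = 7.5657
D_4 = 8.6627
D_5 = 9.9188
Terminal value at t=5: TV = D_6/(r−g) = 10.3254/(0.108−0.041) = 154.1111
P₀ = 5.7708/(1+0.108)^1 + 6.6076/(1+0.108)^2 + 7.5657/(1+0.108)^3 + 8.6627/(1+0.108)^4 + 9.9188/(1+0.108)^5 + 154.1111/(1+0.108)^5 = 120.1257

A$120.13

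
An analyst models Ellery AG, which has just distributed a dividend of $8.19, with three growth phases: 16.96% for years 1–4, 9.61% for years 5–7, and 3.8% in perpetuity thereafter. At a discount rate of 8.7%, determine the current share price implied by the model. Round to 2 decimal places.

Three-stage DDM. Project D₁…D_7; terminal Gordon value at t=7 with g = 0.038; discount at r = 0.087.
D_1 = 9.5790
D_2 = 11.2036
D_3 = 13.1038
D_4 = 15.3262
D_5 = 16.7990
D_6 = 18.4134
D_7 = 20.1829
TV_7 = 20.9499/(0.087−0.038) = 427.5483
P₀ = Σ Dₜ/(1+r)ᵗ + TV_7/(1+r)^7 = 311.4021

$311.40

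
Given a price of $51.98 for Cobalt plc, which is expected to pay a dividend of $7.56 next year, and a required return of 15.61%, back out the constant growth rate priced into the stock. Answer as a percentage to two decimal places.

1.07%

From P₀ = D₁/(r − g), the implied growth is g = r − D₁/P₀.
g = 0.1561 − 7.56/51.98 = 0.1561 − 0.14544 = 0.01066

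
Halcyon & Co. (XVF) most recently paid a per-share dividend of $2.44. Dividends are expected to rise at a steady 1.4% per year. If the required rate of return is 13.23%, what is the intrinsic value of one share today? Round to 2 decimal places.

Gordon growth model: P₀ = D₁/(r − g). D₁ = 2.44 × (1 + 0.014) = 2.4742.
P₀ = 2.4742 / (0.1323 − 0.014) = 2.4742 / 0.1183 = 20.9143

$20.91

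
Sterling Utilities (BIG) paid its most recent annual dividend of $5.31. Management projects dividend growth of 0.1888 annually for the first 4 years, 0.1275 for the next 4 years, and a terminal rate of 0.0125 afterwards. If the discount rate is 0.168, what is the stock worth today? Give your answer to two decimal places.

Three-stage DDM. Project D₁…D_8; terminal Gordon value at t=8 with g = 0.0125; discount at r = 0.168.
D_1 = 6.3125
D_2 = 7.5043
D_3 = 8.9212
D_4 = 10.6055
D_5 = 11.9577
D_6 = 13.4823
D_7 = 15.2013
D_8 = 17.1394
TV_8 = 17.3537/(0.168−0.0125) = 111.5991
P₀ = Σ Dₜ/(1+r)ᵗ + TV_8/(1+r)^8 = 75.3073

$75.31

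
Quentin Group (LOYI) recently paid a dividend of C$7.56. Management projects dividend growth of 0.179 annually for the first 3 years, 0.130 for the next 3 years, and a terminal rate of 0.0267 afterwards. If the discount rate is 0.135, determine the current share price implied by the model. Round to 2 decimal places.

Three-stage DDM. Project D₁…D_6; terminal Gordon value at t=6 with g = 0.0267; discount at r = 0.135.
D_1 = 8.9132
D_2 = 10.5087
D_3 = 12.3898
D_4 = 14.0004
D_5 = 15.8205
D_6 = 17.8772
TV_6 = 18.3545/(0.135−0.0267) = 169.4781
P₀ = Σ Dₜ/(1+r)ᵗ + TV_6/(1+r)^6 = 128.9577

C$128.96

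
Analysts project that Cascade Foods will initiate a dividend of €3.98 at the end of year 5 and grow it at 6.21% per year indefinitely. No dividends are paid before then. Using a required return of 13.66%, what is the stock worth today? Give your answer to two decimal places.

Deferred-dividend DDM. At t=4 the remaining stream is a growing perpetuity with first payment D_5 = 3.98.
V_4 = D_5/(r−g) = 3.98/(0.1366−0.0621) = 53.4228
P₀ = V_4/(1+r)^4 = 53.4228/(1+0.1366)^4 = 32.0108

€32.01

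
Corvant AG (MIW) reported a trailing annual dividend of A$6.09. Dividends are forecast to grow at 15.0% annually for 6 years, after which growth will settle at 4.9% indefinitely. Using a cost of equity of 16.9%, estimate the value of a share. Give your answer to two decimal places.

A$82.77

Two-stage DDM. Project D₁…D_6 at 0.15, terminal growth 0.049, discount at r = 0.169.
D_1 = 7.0035
D_2 = 8.0540
D_3 = 9.2621
D_4 = 10.6514
D_5 = 12.2492
D_6 = 14.0865
Terminal value at t=6: TV = D_7/(r−g) = 14.7768/(0.169−0.049) = 123.1398
P₀ = 7.0035/(1+0.169)^1 + 8.0540/(1+0.169)^2 + 9.2621/(1+0.169)^3 + 10.6514/(1+0.169)^4 + 12.2492/(1+0.169)^5 + 14.0865/(1+0.169)^6 + 123.1398/(1+0.169)^6 = 82.7684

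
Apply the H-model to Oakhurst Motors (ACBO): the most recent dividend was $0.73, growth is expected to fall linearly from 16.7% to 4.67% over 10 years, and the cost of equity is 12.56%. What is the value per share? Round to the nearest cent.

$15.25

H-model: P₀ = D₀[(1+g_L) + H(g_S−g_L)]/(r−g_L), with H = 10/2 = 5.
P₀ = 0.73 × [(1+0.0467) + 5×(0.167−0.0467)] / (0.1256−0.0467)
   = 0.73 × 1.6482 / 0.0789 = 15.2495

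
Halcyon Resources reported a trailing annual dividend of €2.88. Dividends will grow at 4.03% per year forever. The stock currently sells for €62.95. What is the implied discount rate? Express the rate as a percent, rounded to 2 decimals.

Rearranging the constant-growth DDM: r = D₁/P₀ + g.
D₁ = 2.88 × (1 + 0.0403) = 2.9961.
r = 2.9961 / 62.95 + 0.0403 = 0.04759 + 0.0403 = 0.08789

8.79%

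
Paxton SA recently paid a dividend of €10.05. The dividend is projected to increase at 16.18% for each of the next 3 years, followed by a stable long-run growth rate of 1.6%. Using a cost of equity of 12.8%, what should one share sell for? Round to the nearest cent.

Two-stage DDM. Project D₁…D_3 at 0.1618, terminal growth 0.016, discount at r = 0.128.
D_1 = 11.6761
D_2 = 13.5653
D_3 = 15.7601
Terminal value at t=3: TV = D_4/(r−g) = 16.0123/(0.128−0.016) = 142.9670
P₀ = 11.6761/(1+0.128)^1 + 13.5653/(1+0.128)^2 + 15.7601/(1+0.128)^3 + 142.9670/(1+0.128)^3 = 131.6045

€131.60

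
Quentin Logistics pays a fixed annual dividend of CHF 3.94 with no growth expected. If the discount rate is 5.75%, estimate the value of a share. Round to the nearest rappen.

Zero-growth DDM (perpetuity): P₀ = D/r = 3.94 / 0.0575 = 68.5217

CHF 68.52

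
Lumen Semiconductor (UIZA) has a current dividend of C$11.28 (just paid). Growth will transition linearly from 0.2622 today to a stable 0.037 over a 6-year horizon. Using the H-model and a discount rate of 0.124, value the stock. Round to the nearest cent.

C$222.05

H-model: P₀ = D₀[(1+g_L) + H(g_S−g_L)]/(r−g_L), with H = 6/2 = 3.
P₀ = 11.28 × [(1+0.037) + 3×(0.2622−0.037)] / (0.124−0.037)
   = 11.28 × 1.7126 / 0.087 = 222.0474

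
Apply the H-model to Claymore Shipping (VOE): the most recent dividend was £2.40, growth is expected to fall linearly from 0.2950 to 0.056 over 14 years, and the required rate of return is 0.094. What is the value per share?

H-model: P₀ = D₀[(1+g_L) + H(g_S−g_L)]/(r−g_L), with H = 14/2 = 7.
P₀ = 2.40 × [(1+0.056) + 7×(0.295−0.056)] / (0.094−0.056)
   = 2.40 × 2.7290 / 0.038 = 172.3579

£172.36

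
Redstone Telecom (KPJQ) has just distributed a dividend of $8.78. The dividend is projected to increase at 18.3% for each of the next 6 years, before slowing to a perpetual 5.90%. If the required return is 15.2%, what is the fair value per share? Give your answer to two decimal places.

Two-stage DDM. Project D₁…D_6 at 0.183, terminal growth 0.059, discount at r = 0.152.
D_1 = 10.3867
D_2 = 12.2875
D_3 = 14.5361
D_4 = 17.1962
D_5 = 20.3432
D_6 = 24.0659
Terminal value at t=6: TV = D_7/(r−g) = 25.4858/(0.152−0.059) = 274.0413
P₀ = 10.3867/(1+0.152)^1 + 12.2875/(1+0.152)^2 + 14.5361/(1+0.152)^3 + 17.1962/(1+0.152)^4 + 20.3432/(1+0.152)^5 + 24.0659/(1+0.152)^6 + 274.0413/(1+0.152)^6 = 175.1171

$175.12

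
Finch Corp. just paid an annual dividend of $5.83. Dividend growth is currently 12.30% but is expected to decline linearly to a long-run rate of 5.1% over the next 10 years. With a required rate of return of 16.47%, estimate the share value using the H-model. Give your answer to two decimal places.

$72.35

H-model: P₀ = D₀[(1+g_L) + H(g_S−g_L)]/(r−g_L), with H = 10/2 = 5.
P₀ = 5.83 × [(1+0.051) + 5×(0.123−0.051)] / (0.1647−0.051)
   = 5.83 × 1.4110 / 0.1137 = 72.3494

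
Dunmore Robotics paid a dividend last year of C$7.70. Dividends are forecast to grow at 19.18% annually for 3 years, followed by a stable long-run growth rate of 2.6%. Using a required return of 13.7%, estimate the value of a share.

Two-stage DDM. Project D₁…D_3 at 0.1918, terminal growth 0.026, discount at r = 0.137.
D_1 = 9.1769
D_2 = 10.9370
D_3 = 13.0347
Terminal value at t=3: TV = D_4/(r−g) = 13.3736/(0.137−0.026) = 120.4829
P₀ = 9.1769/(1+0.137)^1 + 10.9370/(1+0.137)^2 + 13.0347/(1+0.137)^3 + 120.4829/(1+0.137)^3 = 107.3670

C$107.37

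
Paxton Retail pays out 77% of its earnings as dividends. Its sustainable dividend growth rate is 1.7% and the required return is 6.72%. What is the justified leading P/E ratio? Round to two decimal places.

Justified leading P/E = b/(r−g) = 0.77/(0.0672−0.017) = 15.3386

15.34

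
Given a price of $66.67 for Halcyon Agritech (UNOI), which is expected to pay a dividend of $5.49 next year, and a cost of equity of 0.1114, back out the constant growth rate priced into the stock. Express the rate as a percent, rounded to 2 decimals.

2.91%

From P₀ = D₁/(r − g), the implied growth is g = r − D₁/P₀.
g = 0.1114 − 5.49/66.67 = 0.1114 − 0.08235 = 0.02905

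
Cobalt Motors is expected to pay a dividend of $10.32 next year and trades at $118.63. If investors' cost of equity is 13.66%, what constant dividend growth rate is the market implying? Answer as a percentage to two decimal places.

From P₀ = D₁/(r − g), the implied growth is g = r − D₁/P₀.
g = 0.1366 − 10.32/118.63 = 0.1366 − 0.08699 = 0.04961

4.96%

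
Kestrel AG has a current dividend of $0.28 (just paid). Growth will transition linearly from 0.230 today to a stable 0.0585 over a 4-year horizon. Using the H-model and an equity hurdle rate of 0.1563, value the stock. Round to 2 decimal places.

$4.01

H-model: P₀ = D₀[(1+g_L) + H(g_S−g_L)]/(r−g_L), with H = 4/2 = 2.
P₀ = 0.28 × [(1+0.0585) + 2×(0.23−0.0585)] / (0.1563−0.0585)
   = 0.28 × 1.4015 / 0.0978 = 4.0125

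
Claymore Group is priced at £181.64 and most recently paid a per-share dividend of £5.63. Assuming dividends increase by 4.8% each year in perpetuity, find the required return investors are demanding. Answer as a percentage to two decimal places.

Rearranging the constant-growth DDM: r = D₁/P₀ + g.
D₁ = 5.63 × (1 + 0.048) = 5.9002.
r = 5.9002 / 181.64 + 0.048 = 0.03248 + 0.048 = 0.08048

8.05%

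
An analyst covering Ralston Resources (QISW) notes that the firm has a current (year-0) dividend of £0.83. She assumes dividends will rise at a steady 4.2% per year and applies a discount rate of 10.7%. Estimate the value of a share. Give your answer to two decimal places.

Gordon growth model: P₀ = D₁/(r − g). D₁ = 0.83 × (1 + 0.042) = 0.8649.
P₀ = 0.8649 / (0.107 − 0.042) = 0.8649 / 0.065 = 13.3055

£13.31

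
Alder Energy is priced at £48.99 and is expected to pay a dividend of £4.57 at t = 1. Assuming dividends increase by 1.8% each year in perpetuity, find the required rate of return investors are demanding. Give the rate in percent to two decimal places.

Rearranging the constant-growth DDM: r = D₁/P₀ + g.
r = 4.5700 / 48.99 + 0.018 = 0.09328 + 0.018 = 0.11128

11.13%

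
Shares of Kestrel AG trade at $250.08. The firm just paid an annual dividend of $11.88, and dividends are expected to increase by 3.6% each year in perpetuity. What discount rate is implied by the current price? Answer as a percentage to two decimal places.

Rearranging the constant-growth DDM: r = D₁/P₀ + g.
D₁ = 11.88 × (1 + 0.036) = 12.3077.
r = 12.3077 / 250.08 + 0.036 = 0.04921 + 0.036 = 0.08521

8.52%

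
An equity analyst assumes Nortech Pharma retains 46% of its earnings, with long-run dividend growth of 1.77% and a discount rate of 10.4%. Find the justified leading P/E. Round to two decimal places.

6.26

Payout ratio b = 1 − 0.46 = 0.54.
Justified leading P/E = b/(r−g) = 0.54/(0.104−0.0177) = 6.2572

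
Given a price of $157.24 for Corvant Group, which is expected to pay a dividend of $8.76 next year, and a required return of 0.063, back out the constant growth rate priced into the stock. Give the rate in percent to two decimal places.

0.73%

From P₀ = D₁/(r − g), the implied growth is g = r − D₁/P₀.
g = 0.063 − 8.76/157.24 = 0.063 − 0.05571 = 0.00729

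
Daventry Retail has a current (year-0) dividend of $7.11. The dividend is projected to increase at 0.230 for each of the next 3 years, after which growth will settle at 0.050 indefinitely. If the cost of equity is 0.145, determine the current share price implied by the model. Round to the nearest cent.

Two-stage DDM. Project D₁…D_3 at 0.23, terminal growth 0.05, discount at r = 0.145.
D_1 = 8.7453
D_2 = 10.7567
D_3 = 13.2308
Terminal value at t=3: TV = D_4/(r−g) = 13.8923/(0.145−0.05) = 146.2348
P₀ = 8.7453/(1+0.145)^1 + 10.7567/(1+0.145)^2 + 13.2308/(1+0.145)^3 + 146.2348/(1+0.145)^3 = 122.0734

$122.07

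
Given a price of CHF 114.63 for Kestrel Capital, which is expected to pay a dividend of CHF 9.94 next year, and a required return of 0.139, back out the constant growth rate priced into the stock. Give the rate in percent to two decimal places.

From P₀ = D₁/(r − g), the implied growth is g = r − D₁/P₀.
g = 0.139 − 9.94/114.63 = 0.139 − 0.08671 = 0.05229

5.23%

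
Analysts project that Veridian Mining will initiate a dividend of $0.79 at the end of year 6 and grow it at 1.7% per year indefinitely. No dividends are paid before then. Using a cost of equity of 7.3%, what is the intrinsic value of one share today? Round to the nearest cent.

Deferred-dividend DDM. At t=5 the remaining stream is a growing perpetuity with first payment D_6 = 0.79.
V_5 = D_6/(r−g) = 0.79/(0.073−0.017) = 14.1071
P₀ = V_5/(1+r)^5 = 14.1071/(1+0.073)^5 = 9.9184

$9.92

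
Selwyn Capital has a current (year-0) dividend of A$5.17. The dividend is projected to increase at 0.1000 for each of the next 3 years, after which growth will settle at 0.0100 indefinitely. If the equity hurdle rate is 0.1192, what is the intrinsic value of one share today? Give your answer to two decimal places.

A$60.38

Two-stage DDM. Project D₁…D_3 at 0.1, terminal growth 0.01, discount at r = 0.1192.
D_1 = 5.6870
D_2 = 6.2557
D_3 = 6.8813
Terminal value at t=3: TV = D_4/(r−g) = 6.9501/(0.1192−0.01) = 63.6454
P₀ = 5.6870/(1+0.1192)^1 + 6.2557/(1+0.1192)^2 + 6.8813/(1+0.1192)^3 + 63.6454/(1+0.1192)^3 = 60.3827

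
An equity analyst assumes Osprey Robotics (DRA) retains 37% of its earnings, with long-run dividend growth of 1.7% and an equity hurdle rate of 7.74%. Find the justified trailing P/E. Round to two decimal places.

10.61

Payout ratio b = 1 − 0.37 = 0.63.
Justified trailing P/E = b(1+g)/(r−g) = 0.63×(1+0.017)/(0.0774−0.017) = 10.6078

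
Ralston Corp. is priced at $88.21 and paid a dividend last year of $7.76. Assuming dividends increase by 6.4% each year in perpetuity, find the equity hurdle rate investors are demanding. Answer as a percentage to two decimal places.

15.76%

Rearranging the constant-growth DDM: r = D₁/P₀ + g.
D₁ = 7.76 × (1 + 0.064) = 8.2566.
r = 8.2566 / 88.21 + 0.064 = 0.09360 + 0.064 = 0.15760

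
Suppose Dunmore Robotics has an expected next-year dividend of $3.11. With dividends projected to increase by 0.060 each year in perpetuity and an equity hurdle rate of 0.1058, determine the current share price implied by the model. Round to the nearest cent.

$67.90

Gordon growth model: P₀ = D₁/(r − g), with D₁ = 3.11 given directly.
P₀ = 3.1100 / (0.1058 − 0.06) = 3.1100 / 0.0458 = 67.9039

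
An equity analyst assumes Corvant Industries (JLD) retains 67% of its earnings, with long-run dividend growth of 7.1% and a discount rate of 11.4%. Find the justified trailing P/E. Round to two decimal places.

8.22

Payout ratio b = 1 − 0.67 = 0.33.
Justified trailing P/E = b(1+g)/(r−g) = 0.33×(1+0.071)/(0.114−0.071) = 8.2193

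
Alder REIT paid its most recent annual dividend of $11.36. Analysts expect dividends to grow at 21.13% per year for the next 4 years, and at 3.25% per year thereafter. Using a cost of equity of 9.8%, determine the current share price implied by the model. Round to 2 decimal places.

$323.67

Two-stage DDM. Project D₁…D_4 at 0.2113, terminal growth 0.0325, discount at r = 0.098.
D_1 = 13.7604
D_2 = 16.6679
D_3 = 20.1899
D_4 = 24.4560
Terminal value at t=4: TV = D_5/(r−g) = 25.2508/(0.098−0.0325) = 385.5085
P₀ = 13.7604/(1+0.098)^1 + 16.6679/(1+0.098)^2 + 20.1899/(1+0.098)^3 + 24.4560/(1+0.098)^4 + 385.5085/(1+0.098)^4 = 323.6666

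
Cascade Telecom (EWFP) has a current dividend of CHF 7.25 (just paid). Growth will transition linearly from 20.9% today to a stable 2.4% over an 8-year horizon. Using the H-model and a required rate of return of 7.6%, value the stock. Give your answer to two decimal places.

CHF 245.94

H-model: P₀ = D₀[(1+g_L) + H(g_S−g_L)]/(r−g_L), with H = 8/2 = 4.
P₀ = 7.25 × [(1+0.024) + 4×(0.209−0.024)] / (0.076−0.024)
   = 7.25 × 1.7640 / 0.052 = 245.9423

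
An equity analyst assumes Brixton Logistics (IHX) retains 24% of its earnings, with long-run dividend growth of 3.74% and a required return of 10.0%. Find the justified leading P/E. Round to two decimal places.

Payout ratio b = 1 − 0.24 = 0.76.
Justified leading P/E = b/(r−g) = 0.76/(0.1−0.0374) = 12.1406

12.14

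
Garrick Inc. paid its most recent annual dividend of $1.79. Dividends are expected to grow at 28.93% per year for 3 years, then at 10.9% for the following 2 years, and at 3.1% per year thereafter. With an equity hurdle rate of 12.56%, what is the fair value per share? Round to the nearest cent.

Three-stage DDM. Project D₁…D_5; terminal Gordon value at t=5 with g = 0.031; discount at r = 0.1256.
D_1 = 2.3078
D_2 = 2.9755
D_3 = 3.8363
D_4 = 4.2545
D_5 = 4.7182
TV_5 = 4.8645/(0.1256−0.031) = 51.4216
P₀ = Σ Dₜ/(1+r)ᵗ + TV_5/(1+r)^5 = 40.8100

$40.81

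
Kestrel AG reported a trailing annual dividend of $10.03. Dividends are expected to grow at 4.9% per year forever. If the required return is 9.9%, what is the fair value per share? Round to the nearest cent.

$210.43

Gordon growth model: P₀ = D₁/(r − g). D₁ = 10.03 × (1 + 0.049) = 10.5215.
P₀ = 10.5215 / (0.099 − 0.049) = 10.5215 / 0.05 = 210.4294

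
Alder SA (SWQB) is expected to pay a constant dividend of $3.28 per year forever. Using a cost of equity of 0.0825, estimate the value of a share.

$39.76

Zero-growth DDM (perpetuity): P₀ = D/r = 3.28 / 0.0825 = 39.7576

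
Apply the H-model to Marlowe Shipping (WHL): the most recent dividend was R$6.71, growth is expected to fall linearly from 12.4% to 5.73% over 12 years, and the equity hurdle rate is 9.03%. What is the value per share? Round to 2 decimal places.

R$296.36

H-model: P₀ = D₀[(1+g_L) + H(g_S−g_L)]/(r−g_L), with H = 12/2 = 6.
P₀ = 6.71 × [(1+0.0573) + 6×(0.124−0.0573)] / (0.0903−0.0573)
   = 6.71 × 1.4575 / 0.033 = 296.3583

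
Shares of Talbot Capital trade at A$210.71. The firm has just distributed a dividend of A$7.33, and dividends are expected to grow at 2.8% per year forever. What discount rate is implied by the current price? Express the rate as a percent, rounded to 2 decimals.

Rearranging the constant-growth DDM: r = D₁/P₀ + g.
D₁ = 7.33 × (1 + 0.028) = 7.5352.
r = 7.5352 / 210.71 + 0.028 = 0.03576 + 0.028 = 0.06376

6.38%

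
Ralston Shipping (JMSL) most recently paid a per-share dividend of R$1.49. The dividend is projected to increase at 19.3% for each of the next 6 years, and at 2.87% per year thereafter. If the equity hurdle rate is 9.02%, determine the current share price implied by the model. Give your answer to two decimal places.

Two-stage DDM. Project D₁…D_6 at 0.193, terminal growth 0.0287, discount at r = 0.0902.
D_1 = 1.7776
D_2 = 2.1206
D_3 = 2.5299
D_4 = 3.0182
D_5 = 3.6007
D_6 = 4.2957
Terminal value at t=6: TV = D_7/(r−g) = 4.4189/(0.0902−0.0287) = 71.8526
P₀ = 1.7776/(1+0.0902)^1 + 2.1206/(1+0.0902)^2 + 2.5299/(1+0.0902)^3 + 3.0182/(1+0.0902)^4 + 3.6007/(1+0.0902)^5 + 4.2957/(1+0.0902)^6 + 71.8526/(1+0.0902)^6 = 55.1967

R$55.20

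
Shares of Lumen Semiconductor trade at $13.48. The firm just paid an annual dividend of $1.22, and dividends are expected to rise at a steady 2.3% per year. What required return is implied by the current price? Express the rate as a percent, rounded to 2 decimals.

Rearranging the constant-growth DDM: r = D₁/P₀ + g.
D₁ = 1.22 × (1 + 0.023) = 1.2481.
r = 1.2481 / 13.48 + 0.023 = 0.09259 + 0.023 = 0.11559

11.56%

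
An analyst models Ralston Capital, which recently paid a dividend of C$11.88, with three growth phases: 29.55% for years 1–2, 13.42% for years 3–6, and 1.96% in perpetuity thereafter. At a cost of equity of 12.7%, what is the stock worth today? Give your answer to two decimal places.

Three-stage DDM. Project D₁…D_6; terminal Gordon value at t=6 with g = 0.0196; discount at r = 0.127.
D_1 = 15.3905
D_2 = 19.9384
D_3 = 22.6142
D_4 = 25.6490
D_5 = 29.0911
D_6 = 32.9951
TV_6 = 33.6418/(0.127−0.0196) = 313.2387
P₀ = Σ Dₜ/(1+r)ᵗ + TV_6/(1+r)^6 = 246.0287

C$246.03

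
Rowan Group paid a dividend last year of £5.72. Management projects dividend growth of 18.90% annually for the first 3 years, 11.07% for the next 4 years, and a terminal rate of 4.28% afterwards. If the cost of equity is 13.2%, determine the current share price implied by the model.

Three-stage DDM. Project D₁…D_7; terminal Gordon value at t=7 with g = 0.0428; discount at r = 0.132.
D_1 = 6.8011
D_2 = 8.0865
D_3 = 9.6148
D_4 = 10.6792
D_5 = 11.8614
D_6 = 13.1744
D_7 = 14.6328
TV_7 = 15.2591/(0.132−0.0428) = 171.0665
P₀ = Σ Dₜ/(1+r)ᵗ + TV_7/(1+r)^7 = 116.0552

£116.06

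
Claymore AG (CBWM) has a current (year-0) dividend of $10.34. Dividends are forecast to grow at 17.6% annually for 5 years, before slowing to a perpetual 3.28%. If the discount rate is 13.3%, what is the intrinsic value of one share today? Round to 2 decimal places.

$186.29

Two-stage DDM. Project D₁…D_5 at 0.176, terminal growth 0.0328, discount at r = 0.133.
D_1 = 12.1598
D_2 = 14.3000
D_3 = 16.8168
D_4 = 19.7765
D_5 = 23.2572
Terminal value at t=5: TV = D_6/(r−g) = 24.0200/(0.133−0.0328) = 239.7208
P₀ = 12.1598/(1+0.133)^1 + 14.3000/(1+0.133)^2 + 16.8168/(1+0.133)^3 + 19.7765/(1+0.133)^4 + 23.2572/(1+0.133)^5 + 239.7208/(1+0.133)^5 = 186.2902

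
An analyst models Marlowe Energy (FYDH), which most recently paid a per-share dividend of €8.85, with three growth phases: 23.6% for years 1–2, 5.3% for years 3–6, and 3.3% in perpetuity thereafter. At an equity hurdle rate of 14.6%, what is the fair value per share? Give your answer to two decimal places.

€120.40

Three-stage DDM. Project D₁…D_6; terminal Gordon value at t=6 with g = 0.033; discount at r = 0.146.
D_1 = 10.9386
D_2 = 13.5201
D_3 = 14.2367
D_4 = 14.9912
D_5 = 15.7858
D_6 = 16.6224
TV_6 = 17.1709/(0.146−0.033) = 151.9552
P₀ = Σ Dₜ/(1+r)ᵗ + TV_6/(1+r)^6 = 120.3971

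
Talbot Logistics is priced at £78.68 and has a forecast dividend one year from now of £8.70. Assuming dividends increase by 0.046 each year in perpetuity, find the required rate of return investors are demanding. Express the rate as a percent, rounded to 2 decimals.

15.66%

Rearranging the constant-growth DDM: r = D₁/P₀ + g.
r = 8.7000 / 78.68 + 0.046 = 0.11057 + 0.046 = 0.15657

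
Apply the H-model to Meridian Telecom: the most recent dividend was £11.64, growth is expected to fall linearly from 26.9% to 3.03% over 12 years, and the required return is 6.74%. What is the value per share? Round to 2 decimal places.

H-model: P₀ = D₀[(1+g_L) + H(g_S−g_L)]/(r−g_L), with H = 12/2 = 6.
P₀ = 11.64 × [(1+0.0303) + 6×(0.269−0.0303)] / (0.0674−0.0303)
   = 11.64 × 2.4625 / 0.0371 = 772.6011

£772.60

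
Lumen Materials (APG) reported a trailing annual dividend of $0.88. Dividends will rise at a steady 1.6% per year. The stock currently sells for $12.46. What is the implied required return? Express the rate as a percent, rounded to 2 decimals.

8.78%

Rearranging the constant-growth DDM: r = D₁/P₀ + g.
D₁ = 0.88 × (1 + 0.016) = 0.8941.
r = 0.8941 / 12.46 + 0.016 = 0.07176 + 0.016 = 0.08776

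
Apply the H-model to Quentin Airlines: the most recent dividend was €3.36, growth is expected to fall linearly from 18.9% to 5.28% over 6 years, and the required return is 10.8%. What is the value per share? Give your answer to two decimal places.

H-model: P₀ = D₀[(1+g_L) + H(g_S−g_L)]/(r−g_L), with H = 6/2 = 3.
P₀ = 3.36 × [(1+0.0528) + 3×(0.189−0.0528)] / (0.108−0.0528)
   = 3.36 × 1.4614 / 0.0552 = 88.9548

€88.95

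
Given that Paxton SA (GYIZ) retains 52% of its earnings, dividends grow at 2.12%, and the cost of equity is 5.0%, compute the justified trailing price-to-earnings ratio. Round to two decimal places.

17.02

Payout ratio b = 1 − 0.52 = 0.48.
Justified trailing P/E = b(1+g)/(r−g) = 0.48×(1+0.0212)/(0.05−0.0212) = 17.0200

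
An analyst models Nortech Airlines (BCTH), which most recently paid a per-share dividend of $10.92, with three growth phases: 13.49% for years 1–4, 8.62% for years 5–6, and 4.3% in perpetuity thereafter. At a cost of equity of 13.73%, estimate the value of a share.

Three-stage DDM. Project D₁…D_6; terminal Gordon value at t=6 with g = 0.043; discount at r = 0.1373.
D_1 = 12.3931
D_2 = 14.0649
D_3 = 15.9623
D_4 = 18.1156
D_5 = 19.6772
D_6 = 21.3734
TV_6 = 22.2924/(0.1373−0.043) = 236.3988
P₀ = Σ Dₜ/(1+r)ᵗ + TV_6/(1+r)^6 = 172.9119

$172.91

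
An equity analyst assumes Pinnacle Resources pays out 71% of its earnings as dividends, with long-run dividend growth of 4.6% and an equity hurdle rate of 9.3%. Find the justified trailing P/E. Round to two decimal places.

15.80

Justified trailing P/E = b(1+g)/(r−g) = 0.71×(1+0.046)/(0.093−0.046) = 15.8013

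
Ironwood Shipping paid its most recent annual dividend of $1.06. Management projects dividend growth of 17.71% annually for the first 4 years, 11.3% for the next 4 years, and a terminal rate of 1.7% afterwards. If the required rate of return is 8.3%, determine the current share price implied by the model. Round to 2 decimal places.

Three-stage DDM. Project D₁…D_8; terminal Gordon value at t=8 with g = 0.017; discount at r = 0.083.
D_1 = 1.2477
D_2 = 1.4687
D_3 = 1.7288
D_4 = 2.0350
D_5 = 2.2649
D_6 = 2.5209
D_7 = 2.8057
D_8 = 3.1228
TV_8 = 3.1759/(0.083−0.017) = 48.1190
P₀ = Σ Dₜ/(1+r)ᵗ + TV_8/(1+r)^8 = 37.0096

$37.01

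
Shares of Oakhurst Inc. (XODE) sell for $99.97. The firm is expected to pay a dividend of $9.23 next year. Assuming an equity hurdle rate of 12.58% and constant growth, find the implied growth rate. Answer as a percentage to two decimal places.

3.35%

From P₀ = D₁/(r − g), the implied growth is g = r − D₁/P₀.
g = 0.1258 − 9.23/99.97 = 0.1258 − 0.09233 = 0.03347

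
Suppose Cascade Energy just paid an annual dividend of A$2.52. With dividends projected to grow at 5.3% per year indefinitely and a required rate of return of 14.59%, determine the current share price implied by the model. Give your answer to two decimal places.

Gordon growth model: P₀ = D₁/(r − g). D₁ = 2.52 × (1 + 0.053) = 2.6536.
P₀ = 2.6536 / (0.1459 − 0.053) = 2.6536 / 0.0929 = 28.5636

A$28.56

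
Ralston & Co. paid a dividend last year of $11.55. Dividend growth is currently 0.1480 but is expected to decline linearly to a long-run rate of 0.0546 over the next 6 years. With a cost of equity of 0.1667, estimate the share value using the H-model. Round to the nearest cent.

H-model: P₀ = D₀[(1+g_L) + H(g_S−g_L)]/(r−g_L), with H = 6/2 = 3.
P₀ = 11.55 × [(1+0.0546) + 3×(0.148−0.0546)] / (0.1667−0.0546)
   = 11.55 × 1.3348 / 0.1121 = 137.5285

$137.53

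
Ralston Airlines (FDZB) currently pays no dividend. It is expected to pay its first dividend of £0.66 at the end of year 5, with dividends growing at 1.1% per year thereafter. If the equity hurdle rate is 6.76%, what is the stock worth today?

Deferred-dividend DDM. At t=4 the remaining stream is a growing perpetuity with first payment D_5 = 0.66.
V_4 = D_5/(r−g) = 0.66/(0.0676−0.011) = 11.6608
P₀ = V_4/(1+r)^4 = 11.6608/(1+0.0676)^4 = 8.9762

£8.98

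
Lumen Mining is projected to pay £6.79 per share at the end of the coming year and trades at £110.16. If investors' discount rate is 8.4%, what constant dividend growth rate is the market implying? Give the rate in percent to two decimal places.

2.24%

From P₀ = D₁/(r − g), the implied growth is g = r − D₁/P₀.
g = 0.084 − 6.79/110.16 = 0.084 − 0.06164 = 0.02236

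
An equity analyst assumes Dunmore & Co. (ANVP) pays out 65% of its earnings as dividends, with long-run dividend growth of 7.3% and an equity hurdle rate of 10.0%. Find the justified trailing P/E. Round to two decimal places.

25.83

Justified trailing P/E = b(1+g)/(r−g) = 0.65×(1+0.073)/(0.1−0.073) = 25.8315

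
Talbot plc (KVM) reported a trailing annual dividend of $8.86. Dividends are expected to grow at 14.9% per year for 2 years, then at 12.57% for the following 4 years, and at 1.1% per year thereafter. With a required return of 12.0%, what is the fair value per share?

Three-stage DDM. Project D₁…D_6; terminal Gordon value at t=6 with g = 0.011; discount at r = 0.12.
D_1 = 10.1801
D_2 = 11.6970
D_3 = 13.1673
D_4 = 14.8224
D_5 = 16.6856
D_6 = 18.7830
TV_6 = 18.9896/(0.12−0.011) = 174.2164
P₀ = Σ Dₜ/(1+r)ᵗ + TV_6/(1+r)^6 = 144.4537

$144.45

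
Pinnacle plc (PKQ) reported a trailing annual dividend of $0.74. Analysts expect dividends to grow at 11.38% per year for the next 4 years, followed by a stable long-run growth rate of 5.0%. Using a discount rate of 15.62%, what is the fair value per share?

$9.00

Two-stage DDM. Project D₁…D_4 at 0.1138, terminal growth 0.05, discount at r = 0.1562.
D_1 = 0.8242
D_2 = 0.9180
D_3 = 1.0225
D_4 = 1.1388
Terminal value at t=4: TV = D_5/(r−g) = 1.1958/(0.1562−0.05) = 11.2597
P₀ = 0.8242/(1+0.1562)^1 + 0.9180/(1+0.1562)^2 + 1.0225/(1+0.1562)^3 + 1.1388/(1+0.1562)^4 + 11.2597/(1+0.1562)^4 = 8.9992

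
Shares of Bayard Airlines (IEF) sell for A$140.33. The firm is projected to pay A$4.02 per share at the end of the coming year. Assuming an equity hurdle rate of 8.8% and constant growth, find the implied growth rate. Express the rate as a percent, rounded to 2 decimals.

5.94%

From P₀ = D₁/(r − g), the implied growth is g = r − D₁/P₀.
g = 0.088 − 4.02/140.33 = 0.088 − 0.02865 = 0.05935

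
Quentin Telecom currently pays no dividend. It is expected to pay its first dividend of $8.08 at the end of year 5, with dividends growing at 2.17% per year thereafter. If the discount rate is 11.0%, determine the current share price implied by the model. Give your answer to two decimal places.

Deferred-dividend DDM. At t=4 the remaining stream is a growing perpetuity with first payment D_5 = 8.08.
V_4 = D_5/(r−g) = 8.08/(0.11−0.0217) = 91.5062
P₀ = V_4/(1+r)^4 = 91.5062/(1+0.11)^4 = 60.2780

$60.28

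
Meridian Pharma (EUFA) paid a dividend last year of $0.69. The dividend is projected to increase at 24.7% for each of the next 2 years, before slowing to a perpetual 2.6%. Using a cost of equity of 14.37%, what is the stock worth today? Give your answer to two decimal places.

Two-stage DDM. Project D₁…D_2 at 0.247, terminal growth 0.026, discount at r = 0.1437.
D_1 = 0.8604
D_2 = 1.0730
Terminal value at t=2: TV = D_3/(r−g) = 1.1009/(0.1437−0.026) = 9.3530
P₀ = 0.8604/(1+0.1437)^1 + 1.0730/(1+0.1437)^2 + 9.3530/(1+0.1437)^2 = 8.7230

$8.72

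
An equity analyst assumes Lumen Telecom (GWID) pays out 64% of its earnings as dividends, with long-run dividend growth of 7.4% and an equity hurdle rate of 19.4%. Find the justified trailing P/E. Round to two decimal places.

5.73

Justified trailing P/E = b(1+g)/(r−g) = 0.64×(1+0.074)/(0.194−0.074) = 5.7280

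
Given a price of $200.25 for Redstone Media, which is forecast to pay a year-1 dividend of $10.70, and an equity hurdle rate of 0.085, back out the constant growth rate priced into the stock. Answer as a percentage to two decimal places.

From P₀ = D₁/(r − g), the implied growth is g = r − D₁/P₀.
g = 0.085 − 10.70/200.25 = 0.085 − 0.05343 = 0.03157

3.16%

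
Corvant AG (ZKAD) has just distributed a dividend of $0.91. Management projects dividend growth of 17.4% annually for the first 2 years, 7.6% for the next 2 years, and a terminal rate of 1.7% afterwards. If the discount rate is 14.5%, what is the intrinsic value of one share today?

Three-stage DDM. Project D₁…D_4; terminal Gordon value at t=4 with g = 0.017; discount at r = 0.145.
D_1 = 1.0683
D_2 = 1.2542
D_3 = 1.3496
D_4 = 1.4521
TV_4 = 1.4768/(0.145−0.017) = 11.5375
P₀ = Σ Dₜ/(1+r)ᵗ + TV_4/(1+r)^4 = 10.3462

$10.35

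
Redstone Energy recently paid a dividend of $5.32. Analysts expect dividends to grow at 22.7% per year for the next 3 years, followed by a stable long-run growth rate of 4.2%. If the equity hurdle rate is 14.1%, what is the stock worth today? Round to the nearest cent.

$88.12

Two-stage DDM. Project D₁…D_3 at 0.227, terminal growth 0.042, discount at r = 0.141.
D_1 = 6.5276
D_2 = 8.0094
D_3 = 9.8276
Terminal value at t=3: TV = D_4/(r−g) = 10.2403/(0.141−0.042) = 103.4375
P₀ = 6.5276/(1+0.141)^1 + 8.0094/(1+0.141)^2 + 9.8276/(1+0.141)^3 + 103.4375/(1+0.141)^3 = 88.1230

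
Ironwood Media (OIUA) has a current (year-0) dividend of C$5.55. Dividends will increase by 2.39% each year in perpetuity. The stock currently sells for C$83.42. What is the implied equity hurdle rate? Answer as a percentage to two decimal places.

Rearranging the constant-growth DDM: r = D₁/P₀ + g.
D₁ = 5.55 × (1 + 0.0239) = 5.6826.
r = 5.6826 / 83.42 + 0.0239 = 0.06812 + 0.0239 = 0.09202

9.20%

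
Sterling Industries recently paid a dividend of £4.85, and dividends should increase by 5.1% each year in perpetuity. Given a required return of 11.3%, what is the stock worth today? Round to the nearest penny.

Gordon growth model: P₀ = D₁/(r − g). D₁ = 4.85 × (1 + 0.051) = 5.0973.
P₀ = 5.0973 / (0.113 − 0.051) = 5.0973 / 0.062 = 82.2153

£82.22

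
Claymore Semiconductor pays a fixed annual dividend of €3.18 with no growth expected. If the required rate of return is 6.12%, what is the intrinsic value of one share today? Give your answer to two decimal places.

Zero-growth DDM (perpetuity): P₀ = D/r = 3.18 / 0.0612 = 51.9608

€51.96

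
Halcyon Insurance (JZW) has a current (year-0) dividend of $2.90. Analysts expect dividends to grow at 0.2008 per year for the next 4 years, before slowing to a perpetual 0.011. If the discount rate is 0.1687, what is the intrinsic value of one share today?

Two-stage DDM. Project D₁…D_4 at 0.2008, terminal growth 0.011, discount at r = 0.1687.
D_1 = 3.4823
D_2 = 4.1816
D_3 = 5.0212
D_4 = 6.0295
Terminal value at t=4: TV = D_5/(r−g) = 6.0958/(0.1687−0.011) = 38.6545
P₀ = 3.4823/(1+0.1687)^1 + 4.1816/(1+0.1687)^2 + 5.0212/(1+0.1687)^3 + 6.0295/(1+0.1687)^4 + 38.6545/(1+0.1687)^4 = 33.1386

$33.14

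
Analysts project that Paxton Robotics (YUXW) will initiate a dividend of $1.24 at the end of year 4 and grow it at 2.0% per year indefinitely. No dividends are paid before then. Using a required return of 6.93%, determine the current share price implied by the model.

Deferred-dividend DDM. At t=3 the remaining stream is a growing perpetuity with first payment D_4 = 1.24.
V_3 = D_4/(r−g) = 1.24/(0.0693−0.02) = 25.1521
P₀ = V_3/(1+r)^3 = 25.1521/(1+0.0693)^3 = 20.5720

$20.57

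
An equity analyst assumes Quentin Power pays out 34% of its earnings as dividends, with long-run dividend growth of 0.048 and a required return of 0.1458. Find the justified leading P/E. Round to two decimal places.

3.48

Justified leading P/E = b/(r−g) = 0.34/(0.1458−0.048) = 3.4765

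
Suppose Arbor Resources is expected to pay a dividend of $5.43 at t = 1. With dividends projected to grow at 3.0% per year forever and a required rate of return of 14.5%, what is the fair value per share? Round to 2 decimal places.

$47.22

Gordon growth model: P₀ = D₁/(r − g), with D₁ = 5.43 given directly.
P₀ = 5.4300 / (0.145 − 0.03) = 5.4300 / 0.115 = 47.2174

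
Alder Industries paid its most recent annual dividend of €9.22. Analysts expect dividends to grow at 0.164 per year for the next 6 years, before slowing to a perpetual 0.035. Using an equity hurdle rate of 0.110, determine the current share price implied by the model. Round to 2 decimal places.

Two-stage DDM. Project D₁…D_6 at 0.164, terminal growth 0.035, discount at r = 0.11.
D_1 = 10.7321
D_2 = 12.4921
D_3 = 14.5409
D_4 = 16.9256
D_5 = 19.7013
D_6 = 22.9324
Terminal value at t=6: TV = D_7/(r−g) = 23.7350/(0.11−0.035) = 316.4666
P₀ = 10.7321/(1+0.11)^1 + 12.4921/(1+0.11)^2 + 14.5409/(1+0.11)^3 + 16.9256/(1+0.11)^4 + 19.7013/(1+0.11)^5 + 22.9324/(1+0.11)^6 + 316.4666/(1+0.11)^6 = 234.7373

€234.74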